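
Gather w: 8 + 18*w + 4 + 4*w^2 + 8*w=4*w^2 + 26*w + 12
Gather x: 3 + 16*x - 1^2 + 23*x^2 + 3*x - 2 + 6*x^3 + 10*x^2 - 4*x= 6*x^3 + 33*x^2 + 15*x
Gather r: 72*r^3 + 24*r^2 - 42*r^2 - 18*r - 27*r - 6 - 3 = 72*r^3 - 18*r^2 - 45*r - 9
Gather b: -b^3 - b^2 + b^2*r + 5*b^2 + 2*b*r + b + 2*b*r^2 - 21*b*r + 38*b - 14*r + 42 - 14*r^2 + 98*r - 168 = -b^3 + b^2*(r + 4) + b*(2*r^2 - 19*r + 39) - 14*r^2 + 84*r - 126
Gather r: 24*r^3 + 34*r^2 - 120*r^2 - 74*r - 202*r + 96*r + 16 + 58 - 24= 24*r^3 - 86*r^2 - 180*r + 50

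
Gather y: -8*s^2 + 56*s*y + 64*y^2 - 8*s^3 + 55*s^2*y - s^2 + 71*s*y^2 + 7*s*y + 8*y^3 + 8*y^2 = -8*s^3 - 9*s^2 + 8*y^3 + y^2*(71*s + 72) + y*(55*s^2 + 63*s)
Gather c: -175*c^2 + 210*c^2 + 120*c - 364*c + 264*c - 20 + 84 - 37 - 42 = 35*c^2 + 20*c - 15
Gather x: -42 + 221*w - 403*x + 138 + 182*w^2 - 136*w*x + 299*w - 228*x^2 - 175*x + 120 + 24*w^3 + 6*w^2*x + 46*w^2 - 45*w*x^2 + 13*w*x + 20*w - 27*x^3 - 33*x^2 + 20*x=24*w^3 + 228*w^2 + 540*w - 27*x^3 + x^2*(-45*w - 261) + x*(6*w^2 - 123*w - 558) + 216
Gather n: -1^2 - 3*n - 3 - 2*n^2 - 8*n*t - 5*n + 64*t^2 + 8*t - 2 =-2*n^2 + n*(-8*t - 8) + 64*t^2 + 8*t - 6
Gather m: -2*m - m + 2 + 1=3 - 3*m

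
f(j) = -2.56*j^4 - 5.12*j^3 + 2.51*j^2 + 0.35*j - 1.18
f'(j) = -10.24*j^3 - 15.36*j^2 + 5.02*j + 0.35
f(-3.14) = -67.88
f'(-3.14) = 150.17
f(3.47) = -554.82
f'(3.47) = -595.03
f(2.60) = -190.28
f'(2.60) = -270.41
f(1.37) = -18.17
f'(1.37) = -47.93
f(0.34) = -1.01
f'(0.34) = -0.12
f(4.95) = -2095.89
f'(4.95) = -1593.14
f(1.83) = -52.22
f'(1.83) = -104.66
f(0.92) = -4.55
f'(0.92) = -16.01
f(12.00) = -61567.06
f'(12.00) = -19845.97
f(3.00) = -323.14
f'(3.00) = -399.31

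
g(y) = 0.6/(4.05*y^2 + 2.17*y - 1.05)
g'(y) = 0.6*(-8.1*y - 2.17)/(4.05*y^2 + 2.17*y - 1.05)^2 = (-4.86*y - 1.302)/(4.05*y^2 + 2.17*y - 1.05)^2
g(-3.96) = 0.01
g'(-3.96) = 0.01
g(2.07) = 0.03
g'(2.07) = -0.03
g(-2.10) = 0.05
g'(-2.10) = 0.06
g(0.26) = -2.83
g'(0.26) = -57.07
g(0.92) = 0.14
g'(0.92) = -0.30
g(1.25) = 0.08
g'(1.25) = -0.12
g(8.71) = 0.00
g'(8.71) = -0.00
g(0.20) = -1.32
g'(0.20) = -11.03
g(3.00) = 0.01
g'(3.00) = -0.01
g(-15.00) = 0.00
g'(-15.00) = 0.00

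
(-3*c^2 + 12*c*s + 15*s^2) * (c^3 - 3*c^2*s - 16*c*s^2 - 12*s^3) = -3*c^5 + 21*c^4*s + 27*c^3*s^2 - 201*c^2*s^3 - 384*c*s^4 - 180*s^5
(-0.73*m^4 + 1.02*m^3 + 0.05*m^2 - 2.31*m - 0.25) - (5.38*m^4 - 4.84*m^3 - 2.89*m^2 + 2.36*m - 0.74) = -6.11*m^4 + 5.86*m^3 + 2.94*m^2 - 4.67*m + 0.49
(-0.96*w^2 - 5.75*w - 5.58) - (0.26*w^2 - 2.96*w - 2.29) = -1.22*w^2 - 2.79*w - 3.29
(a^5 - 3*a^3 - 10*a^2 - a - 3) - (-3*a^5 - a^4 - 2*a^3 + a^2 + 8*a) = 4*a^5 + a^4 - a^3 - 11*a^2 - 9*a - 3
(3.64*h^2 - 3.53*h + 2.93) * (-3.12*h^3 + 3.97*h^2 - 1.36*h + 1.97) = -11.3568*h^5 + 25.4644*h^4 - 28.1061*h^3 + 23.6037*h^2 - 10.9389*h + 5.7721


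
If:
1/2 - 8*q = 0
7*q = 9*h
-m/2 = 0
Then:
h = 7/144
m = 0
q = 1/16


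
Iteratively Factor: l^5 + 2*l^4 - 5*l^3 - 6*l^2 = (l)*(l^4 + 2*l^3 - 5*l^2 - 6*l) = l^2*(l^3 + 2*l^2 - 5*l - 6) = l^2*(l + 3)*(l^2 - l - 2) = l^2*(l + 1)*(l + 3)*(l - 2)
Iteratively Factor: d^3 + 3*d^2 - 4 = (d + 2)*(d^2 + d - 2) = (d - 1)*(d + 2)*(d + 2)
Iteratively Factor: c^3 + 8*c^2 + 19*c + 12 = (c + 4)*(c^2 + 4*c + 3) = (c + 1)*(c + 4)*(c + 3)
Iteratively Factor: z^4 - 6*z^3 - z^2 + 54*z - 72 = (z + 3)*(z^3 - 9*z^2 + 26*z - 24) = (z - 3)*(z + 3)*(z^2 - 6*z + 8) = (z - 4)*(z - 3)*(z + 3)*(z - 2)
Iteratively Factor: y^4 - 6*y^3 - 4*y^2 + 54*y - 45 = (y - 1)*(y^3 - 5*y^2 - 9*y + 45) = (y - 1)*(y + 3)*(y^2 - 8*y + 15) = (y - 3)*(y - 1)*(y + 3)*(y - 5)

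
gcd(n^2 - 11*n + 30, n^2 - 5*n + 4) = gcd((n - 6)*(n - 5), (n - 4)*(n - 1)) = 1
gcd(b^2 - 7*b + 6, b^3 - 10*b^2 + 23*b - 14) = b - 1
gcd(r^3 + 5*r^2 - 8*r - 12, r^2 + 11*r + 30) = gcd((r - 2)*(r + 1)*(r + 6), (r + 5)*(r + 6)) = r + 6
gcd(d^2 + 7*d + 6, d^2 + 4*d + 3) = d + 1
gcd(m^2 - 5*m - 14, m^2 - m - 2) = 1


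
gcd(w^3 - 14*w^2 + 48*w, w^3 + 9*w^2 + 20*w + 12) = 1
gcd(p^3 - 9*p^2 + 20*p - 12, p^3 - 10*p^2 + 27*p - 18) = p^2 - 7*p + 6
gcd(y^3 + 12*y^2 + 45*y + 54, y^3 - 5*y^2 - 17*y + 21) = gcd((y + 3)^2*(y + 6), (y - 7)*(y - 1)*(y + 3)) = y + 3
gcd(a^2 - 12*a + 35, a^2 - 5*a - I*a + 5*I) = a - 5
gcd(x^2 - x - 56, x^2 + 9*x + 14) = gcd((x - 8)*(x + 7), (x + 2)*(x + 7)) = x + 7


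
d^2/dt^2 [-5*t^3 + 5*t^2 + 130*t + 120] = 10 - 30*t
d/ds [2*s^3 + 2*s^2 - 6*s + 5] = 6*s^2 + 4*s - 6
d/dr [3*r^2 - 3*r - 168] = 6*r - 3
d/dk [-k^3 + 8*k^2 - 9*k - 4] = -3*k^2 + 16*k - 9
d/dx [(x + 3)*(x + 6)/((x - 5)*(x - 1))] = (-15*x^2 - 26*x + 153)/(x^4 - 12*x^3 + 46*x^2 - 60*x + 25)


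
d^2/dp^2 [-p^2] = -2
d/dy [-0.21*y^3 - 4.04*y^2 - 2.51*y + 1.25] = -0.63*y^2 - 8.08*y - 2.51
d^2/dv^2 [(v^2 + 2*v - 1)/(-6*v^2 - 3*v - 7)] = 4*(-27*v^3 + 117*v^2 + 153*v - 20)/(216*v^6 + 324*v^5 + 918*v^4 + 783*v^3 + 1071*v^2 + 441*v + 343)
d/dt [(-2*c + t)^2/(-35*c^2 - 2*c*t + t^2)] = 2*(2*c - t)*(35*c^2 + 2*c*t - t^2 + (c - t)*(2*c - t))/(35*c^2 + 2*c*t - t^2)^2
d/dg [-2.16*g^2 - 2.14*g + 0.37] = -4.32*g - 2.14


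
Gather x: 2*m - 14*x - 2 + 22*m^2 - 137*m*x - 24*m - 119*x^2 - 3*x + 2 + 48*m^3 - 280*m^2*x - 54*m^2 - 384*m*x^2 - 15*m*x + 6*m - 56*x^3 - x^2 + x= 48*m^3 - 32*m^2 - 16*m - 56*x^3 + x^2*(-384*m - 120) + x*(-280*m^2 - 152*m - 16)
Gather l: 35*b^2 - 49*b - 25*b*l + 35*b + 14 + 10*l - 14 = 35*b^2 - 14*b + l*(10 - 25*b)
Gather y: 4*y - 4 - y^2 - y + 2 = -y^2 + 3*y - 2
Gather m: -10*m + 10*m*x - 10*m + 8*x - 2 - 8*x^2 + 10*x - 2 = m*(10*x - 20) - 8*x^2 + 18*x - 4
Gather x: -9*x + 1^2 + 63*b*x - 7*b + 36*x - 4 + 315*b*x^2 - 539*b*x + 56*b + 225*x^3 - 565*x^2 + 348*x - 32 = 49*b + 225*x^3 + x^2*(315*b - 565) + x*(375 - 476*b) - 35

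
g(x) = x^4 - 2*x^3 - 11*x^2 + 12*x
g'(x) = 4*x^3 - 6*x^2 - 22*x + 12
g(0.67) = 2.70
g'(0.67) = -4.23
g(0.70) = 2.56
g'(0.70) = -4.97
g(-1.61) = -32.77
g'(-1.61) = 15.17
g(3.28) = -33.81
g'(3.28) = 16.44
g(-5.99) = 1250.66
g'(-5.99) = -931.19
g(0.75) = 2.29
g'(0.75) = -6.19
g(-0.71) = -13.10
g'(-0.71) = 23.16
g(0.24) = 2.22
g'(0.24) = 6.43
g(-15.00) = 54720.00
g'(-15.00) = -14508.00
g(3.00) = -36.00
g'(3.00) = 0.00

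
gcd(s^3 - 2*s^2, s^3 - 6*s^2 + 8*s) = s^2 - 2*s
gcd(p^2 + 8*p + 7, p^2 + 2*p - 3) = 1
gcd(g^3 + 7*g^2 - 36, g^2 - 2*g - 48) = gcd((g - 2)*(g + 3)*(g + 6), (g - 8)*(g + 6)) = g + 6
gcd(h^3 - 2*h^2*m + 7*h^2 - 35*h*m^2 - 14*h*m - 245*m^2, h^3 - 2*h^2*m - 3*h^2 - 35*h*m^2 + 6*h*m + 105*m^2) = h^2 - 2*h*m - 35*m^2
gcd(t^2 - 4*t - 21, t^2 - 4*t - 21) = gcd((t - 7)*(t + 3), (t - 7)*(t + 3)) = t^2 - 4*t - 21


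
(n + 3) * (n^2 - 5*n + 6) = n^3 - 2*n^2 - 9*n + 18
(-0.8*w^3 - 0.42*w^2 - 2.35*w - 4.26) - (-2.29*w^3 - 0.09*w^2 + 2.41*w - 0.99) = 1.49*w^3 - 0.33*w^2 - 4.76*w - 3.27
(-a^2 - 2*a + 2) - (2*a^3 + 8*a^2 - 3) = -2*a^3 - 9*a^2 - 2*a + 5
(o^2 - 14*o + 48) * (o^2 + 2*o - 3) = o^4 - 12*o^3 + 17*o^2 + 138*o - 144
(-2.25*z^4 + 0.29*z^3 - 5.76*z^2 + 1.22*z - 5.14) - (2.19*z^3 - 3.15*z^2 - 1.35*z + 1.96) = -2.25*z^4 - 1.9*z^3 - 2.61*z^2 + 2.57*z - 7.1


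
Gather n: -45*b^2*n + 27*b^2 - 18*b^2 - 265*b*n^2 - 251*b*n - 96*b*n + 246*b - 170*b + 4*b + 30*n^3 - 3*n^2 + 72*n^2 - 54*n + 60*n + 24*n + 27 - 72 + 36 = 9*b^2 + 80*b + 30*n^3 + n^2*(69 - 265*b) + n*(-45*b^2 - 347*b + 30) - 9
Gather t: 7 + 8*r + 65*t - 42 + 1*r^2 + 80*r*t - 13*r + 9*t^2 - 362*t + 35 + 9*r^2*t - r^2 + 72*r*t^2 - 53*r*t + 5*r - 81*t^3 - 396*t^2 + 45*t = -81*t^3 + t^2*(72*r - 387) + t*(9*r^2 + 27*r - 252)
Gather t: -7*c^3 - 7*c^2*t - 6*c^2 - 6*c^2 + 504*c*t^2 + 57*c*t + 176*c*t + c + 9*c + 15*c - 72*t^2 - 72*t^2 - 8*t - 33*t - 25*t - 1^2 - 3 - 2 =-7*c^3 - 12*c^2 + 25*c + t^2*(504*c - 144) + t*(-7*c^2 + 233*c - 66) - 6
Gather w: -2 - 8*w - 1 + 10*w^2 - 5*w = 10*w^2 - 13*w - 3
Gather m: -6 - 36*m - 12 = -36*m - 18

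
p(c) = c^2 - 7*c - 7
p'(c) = 2*c - 7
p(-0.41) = -3.96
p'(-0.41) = -7.82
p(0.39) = -9.58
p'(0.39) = -6.22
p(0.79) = -11.91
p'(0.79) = -5.42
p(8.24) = 3.22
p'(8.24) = 9.48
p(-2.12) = 12.33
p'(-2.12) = -11.24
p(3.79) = -19.17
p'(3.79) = 0.58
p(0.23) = -8.56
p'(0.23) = -6.54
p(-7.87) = 110.03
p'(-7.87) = -22.74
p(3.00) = -19.00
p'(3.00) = -1.00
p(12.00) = 53.00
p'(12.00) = 17.00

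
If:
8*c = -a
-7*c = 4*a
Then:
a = 0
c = 0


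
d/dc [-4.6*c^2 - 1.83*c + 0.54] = -9.2*c - 1.83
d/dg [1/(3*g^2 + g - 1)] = (-6*g - 1)/(3*g^2 + g - 1)^2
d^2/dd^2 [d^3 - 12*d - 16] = 6*d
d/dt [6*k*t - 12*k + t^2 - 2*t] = 6*k + 2*t - 2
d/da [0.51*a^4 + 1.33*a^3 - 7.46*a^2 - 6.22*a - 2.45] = 2.04*a^3 + 3.99*a^2 - 14.92*a - 6.22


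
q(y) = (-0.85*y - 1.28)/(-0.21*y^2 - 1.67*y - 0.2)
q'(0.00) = -49.19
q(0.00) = 6.40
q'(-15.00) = -0.07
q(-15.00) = -0.51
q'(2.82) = -0.11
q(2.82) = 0.56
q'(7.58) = -0.03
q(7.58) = 0.31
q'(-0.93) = -1.18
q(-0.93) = -0.42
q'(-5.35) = -0.57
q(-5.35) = 1.20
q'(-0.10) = -1554.88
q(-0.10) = 34.05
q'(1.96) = -0.20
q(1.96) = 0.69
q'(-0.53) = -4.42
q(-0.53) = -1.32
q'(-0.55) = -4.02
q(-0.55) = -1.24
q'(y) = (-0.85*y - 1.28)*(0.42*y + 1.67)/(-0.21*y^2 - 1.67*y - 0.2)^2 - 0.85/(-0.21*y^2 - 1.67*y - 0.2)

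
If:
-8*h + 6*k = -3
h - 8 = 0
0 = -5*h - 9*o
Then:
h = 8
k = 61/6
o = -40/9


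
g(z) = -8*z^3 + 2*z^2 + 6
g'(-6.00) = -888.00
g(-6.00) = 1806.00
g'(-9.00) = -1980.00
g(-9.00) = 6000.00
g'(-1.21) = -39.98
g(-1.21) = 23.10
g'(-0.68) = -13.82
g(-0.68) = 9.44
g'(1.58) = -53.59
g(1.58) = -20.56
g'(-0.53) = -8.86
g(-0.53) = 7.75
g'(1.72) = -64.12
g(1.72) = -28.79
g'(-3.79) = -359.90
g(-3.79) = 470.25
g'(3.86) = -342.15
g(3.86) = -424.30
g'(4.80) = -533.76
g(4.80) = -832.66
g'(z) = -24*z^2 + 4*z = 4*z*(1 - 6*z)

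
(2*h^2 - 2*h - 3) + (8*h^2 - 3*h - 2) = 10*h^2 - 5*h - 5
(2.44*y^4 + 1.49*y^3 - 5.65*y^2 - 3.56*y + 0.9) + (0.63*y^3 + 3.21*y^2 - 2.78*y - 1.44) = 2.44*y^4 + 2.12*y^3 - 2.44*y^2 - 6.34*y - 0.54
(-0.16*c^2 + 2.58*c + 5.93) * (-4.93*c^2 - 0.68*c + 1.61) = 0.7888*c^4 - 12.6106*c^3 - 31.2469*c^2 + 0.1214*c + 9.5473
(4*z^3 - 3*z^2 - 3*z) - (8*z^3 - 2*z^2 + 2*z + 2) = -4*z^3 - z^2 - 5*z - 2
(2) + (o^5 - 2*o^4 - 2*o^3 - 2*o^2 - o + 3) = o^5 - 2*o^4 - 2*o^3 - 2*o^2 - o + 5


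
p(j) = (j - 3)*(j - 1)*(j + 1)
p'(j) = (j - 3)*(j - 1) + (j - 3)*(j + 1) + (j - 1)*(j + 1) = 3*j^2 - 6*j - 1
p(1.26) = -1.02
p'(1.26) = -3.80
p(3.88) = 12.37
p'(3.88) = 20.88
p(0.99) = 0.04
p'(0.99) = -4.00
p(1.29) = -1.14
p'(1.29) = -3.75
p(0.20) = 2.69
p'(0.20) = -2.08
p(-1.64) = -7.84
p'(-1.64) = 16.91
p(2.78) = -1.48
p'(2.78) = 5.51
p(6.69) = 161.46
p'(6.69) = 93.13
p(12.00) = 1287.00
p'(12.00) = 359.00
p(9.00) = 480.00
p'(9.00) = 188.00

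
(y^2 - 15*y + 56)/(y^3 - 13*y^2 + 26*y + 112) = 1/(y + 2)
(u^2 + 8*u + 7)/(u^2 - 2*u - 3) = (u + 7)/(u - 3)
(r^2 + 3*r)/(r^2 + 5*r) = (r + 3)/(r + 5)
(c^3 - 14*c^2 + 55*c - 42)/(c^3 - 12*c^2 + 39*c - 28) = (c - 6)/(c - 4)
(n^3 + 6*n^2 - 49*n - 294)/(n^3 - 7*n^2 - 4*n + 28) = (n^2 + 13*n + 42)/(n^2 - 4)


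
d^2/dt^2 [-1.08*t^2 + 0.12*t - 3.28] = -2.16000000000000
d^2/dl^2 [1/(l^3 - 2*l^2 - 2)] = 2*(-l^2*(3*l - 4)^2 + (2 - 3*l)*(-l^3 + 2*l^2 + 2))/(-l^3 + 2*l^2 + 2)^3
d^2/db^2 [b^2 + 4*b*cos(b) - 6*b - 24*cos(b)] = -4*b*cos(b) - 8*sin(b) + 24*cos(b) + 2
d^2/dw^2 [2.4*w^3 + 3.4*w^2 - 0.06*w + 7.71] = 14.4*w + 6.8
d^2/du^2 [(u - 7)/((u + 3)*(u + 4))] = 2*(u^3 - 21*u^2 - 183*u - 343)/(u^6 + 21*u^5 + 183*u^4 + 847*u^3 + 2196*u^2 + 3024*u + 1728)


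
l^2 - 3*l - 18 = (l - 6)*(l + 3)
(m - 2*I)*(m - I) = m^2 - 3*I*m - 2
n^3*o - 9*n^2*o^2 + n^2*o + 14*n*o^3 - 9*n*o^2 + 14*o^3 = (n - 7*o)*(n - 2*o)*(n*o + o)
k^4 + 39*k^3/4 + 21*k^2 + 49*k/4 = k*(k + 1)*(k + 7/4)*(k + 7)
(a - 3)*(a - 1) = a^2 - 4*a + 3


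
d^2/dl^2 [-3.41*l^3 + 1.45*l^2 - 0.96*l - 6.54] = 2.9 - 20.46*l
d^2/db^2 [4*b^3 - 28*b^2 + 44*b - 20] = 24*b - 56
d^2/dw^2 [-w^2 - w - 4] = -2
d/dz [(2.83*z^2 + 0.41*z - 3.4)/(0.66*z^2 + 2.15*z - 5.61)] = (5.8139*z^2 - 27.2646*z + 5.0099)/(0.4356*z^4 + 2.838*z^3 - 2.7827*z^2 - 24.123*z + 31.4721)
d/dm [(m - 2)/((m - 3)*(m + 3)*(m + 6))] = 2*(-m^3 + 12*m - 36)/(m^6 + 12*m^5 + 18*m^4 - 216*m^3 - 567*m^2 + 972*m + 2916)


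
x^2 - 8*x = x*(x - 8)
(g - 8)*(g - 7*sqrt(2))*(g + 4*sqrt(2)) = g^3 - 8*g^2 - 3*sqrt(2)*g^2 - 56*g + 24*sqrt(2)*g + 448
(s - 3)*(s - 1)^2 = s^3 - 5*s^2 + 7*s - 3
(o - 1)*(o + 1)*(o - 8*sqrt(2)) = o^3 - 8*sqrt(2)*o^2 - o + 8*sqrt(2)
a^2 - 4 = (a - 2)*(a + 2)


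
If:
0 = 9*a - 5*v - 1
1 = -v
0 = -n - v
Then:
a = -4/9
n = 1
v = -1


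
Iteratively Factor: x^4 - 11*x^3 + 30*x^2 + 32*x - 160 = (x - 4)*(x^3 - 7*x^2 + 2*x + 40) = (x - 5)*(x - 4)*(x^2 - 2*x - 8) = (x - 5)*(x - 4)^2*(x + 2)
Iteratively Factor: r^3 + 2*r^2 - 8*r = (r - 2)*(r^2 + 4*r) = r*(r - 2)*(r + 4)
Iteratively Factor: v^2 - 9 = (v + 3)*(v - 3)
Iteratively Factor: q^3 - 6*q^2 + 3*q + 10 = (q - 2)*(q^2 - 4*q - 5) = (q - 5)*(q - 2)*(q + 1)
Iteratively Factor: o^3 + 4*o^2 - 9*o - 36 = (o - 3)*(o^2 + 7*o + 12) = (o - 3)*(o + 4)*(o + 3)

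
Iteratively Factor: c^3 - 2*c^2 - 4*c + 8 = (c - 2)*(c^2 - 4) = (c - 2)*(c + 2)*(c - 2)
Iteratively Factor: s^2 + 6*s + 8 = (s + 2)*(s + 4)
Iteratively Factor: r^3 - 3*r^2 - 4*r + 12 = (r + 2)*(r^2 - 5*r + 6) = (r - 3)*(r + 2)*(r - 2)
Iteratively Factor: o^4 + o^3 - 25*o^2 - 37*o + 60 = (o + 3)*(o^3 - 2*o^2 - 19*o + 20) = (o + 3)*(o + 4)*(o^2 - 6*o + 5) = (o - 5)*(o + 3)*(o + 4)*(o - 1)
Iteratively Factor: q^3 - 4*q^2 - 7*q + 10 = (q + 2)*(q^2 - 6*q + 5) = (q - 1)*(q + 2)*(q - 5)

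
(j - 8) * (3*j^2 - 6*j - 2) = 3*j^3 - 30*j^2 + 46*j + 16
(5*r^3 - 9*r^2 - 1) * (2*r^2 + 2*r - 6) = 10*r^5 - 8*r^4 - 48*r^3 + 52*r^2 - 2*r + 6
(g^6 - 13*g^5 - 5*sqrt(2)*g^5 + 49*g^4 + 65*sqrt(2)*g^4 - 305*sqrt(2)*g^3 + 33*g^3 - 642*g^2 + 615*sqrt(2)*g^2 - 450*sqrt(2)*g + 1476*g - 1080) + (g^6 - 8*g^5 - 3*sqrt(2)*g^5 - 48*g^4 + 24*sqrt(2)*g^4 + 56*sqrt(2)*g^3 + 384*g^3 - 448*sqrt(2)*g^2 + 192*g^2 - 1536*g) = 2*g^6 - 21*g^5 - 8*sqrt(2)*g^5 + g^4 + 89*sqrt(2)*g^4 - 249*sqrt(2)*g^3 + 417*g^3 - 450*g^2 + 167*sqrt(2)*g^2 - 450*sqrt(2)*g - 60*g - 1080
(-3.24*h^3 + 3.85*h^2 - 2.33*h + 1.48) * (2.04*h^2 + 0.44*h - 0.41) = -6.6096*h^5 + 6.4284*h^4 - 1.7308*h^3 + 0.4155*h^2 + 1.6065*h - 0.6068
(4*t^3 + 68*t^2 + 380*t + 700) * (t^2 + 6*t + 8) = 4*t^5 + 92*t^4 + 820*t^3 + 3524*t^2 + 7240*t + 5600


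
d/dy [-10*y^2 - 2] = -20*y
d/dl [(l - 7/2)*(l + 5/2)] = 2*l - 1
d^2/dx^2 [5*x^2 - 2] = 10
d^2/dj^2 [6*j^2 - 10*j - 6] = 12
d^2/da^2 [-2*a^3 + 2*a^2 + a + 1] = 4 - 12*a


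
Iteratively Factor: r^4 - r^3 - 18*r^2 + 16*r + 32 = (r + 4)*(r^3 - 5*r^2 + 2*r + 8) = (r - 4)*(r + 4)*(r^2 - r - 2) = (r - 4)*(r + 1)*(r + 4)*(r - 2)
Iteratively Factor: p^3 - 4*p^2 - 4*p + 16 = (p - 2)*(p^2 - 2*p - 8) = (p - 2)*(p + 2)*(p - 4)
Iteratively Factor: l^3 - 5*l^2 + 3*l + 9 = (l + 1)*(l^2 - 6*l + 9) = (l - 3)*(l + 1)*(l - 3)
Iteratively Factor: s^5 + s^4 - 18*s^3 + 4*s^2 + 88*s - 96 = (s + 4)*(s^4 - 3*s^3 - 6*s^2 + 28*s - 24) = (s - 2)*(s + 4)*(s^3 - s^2 - 8*s + 12) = (s - 2)^2*(s + 4)*(s^2 + s - 6) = (s - 2)^3*(s + 4)*(s + 3)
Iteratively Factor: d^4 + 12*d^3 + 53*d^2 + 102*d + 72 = (d + 3)*(d^3 + 9*d^2 + 26*d + 24) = (d + 3)^2*(d^2 + 6*d + 8) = (d + 2)*(d + 3)^2*(d + 4)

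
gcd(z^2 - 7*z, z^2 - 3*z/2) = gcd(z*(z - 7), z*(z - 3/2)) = z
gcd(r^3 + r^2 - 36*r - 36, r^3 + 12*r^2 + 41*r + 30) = r^2 + 7*r + 6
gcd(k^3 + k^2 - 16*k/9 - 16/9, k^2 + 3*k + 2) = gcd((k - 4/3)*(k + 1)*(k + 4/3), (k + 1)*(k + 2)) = k + 1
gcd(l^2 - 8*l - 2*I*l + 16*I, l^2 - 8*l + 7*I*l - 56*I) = l - 8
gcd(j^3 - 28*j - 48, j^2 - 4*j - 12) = j^2 - 4*j - 12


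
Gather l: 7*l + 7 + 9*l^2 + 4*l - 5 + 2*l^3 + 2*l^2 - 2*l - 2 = 2*l^3 + 11*l^2 + 9*l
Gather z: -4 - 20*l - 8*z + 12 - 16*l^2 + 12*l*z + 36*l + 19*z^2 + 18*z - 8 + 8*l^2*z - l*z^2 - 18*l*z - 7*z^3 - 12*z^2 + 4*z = -16*l^2 + 16*l - 7*z^3 + z^2*(7 - l) + z*(8*l^2 - 6*l + 14)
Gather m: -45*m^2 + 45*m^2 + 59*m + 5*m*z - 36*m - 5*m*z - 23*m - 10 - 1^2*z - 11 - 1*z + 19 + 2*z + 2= 0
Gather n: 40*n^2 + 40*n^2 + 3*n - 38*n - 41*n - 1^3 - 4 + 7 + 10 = 80*n^2 - 76*n + 12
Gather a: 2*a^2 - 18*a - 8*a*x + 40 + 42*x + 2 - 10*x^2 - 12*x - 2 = 2*a^2 + a*(-8*x - 18) - 10*x^2 + 30*x + 40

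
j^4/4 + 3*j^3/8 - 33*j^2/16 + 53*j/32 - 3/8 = (j/4 + 1)*(j - 3/2)*(j - 1/2)^2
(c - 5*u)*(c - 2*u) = c^2 - 7*c*u + 10*u^2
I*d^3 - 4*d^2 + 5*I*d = d*(d + 5*I)*(I*d + 1)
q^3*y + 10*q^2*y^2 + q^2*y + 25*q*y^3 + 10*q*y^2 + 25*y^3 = (q + 5*y)^2*(q*y + y)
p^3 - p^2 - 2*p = p*(p - 2)*(p + 1)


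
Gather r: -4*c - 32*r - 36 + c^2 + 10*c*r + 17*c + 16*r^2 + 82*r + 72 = c^2 + 13*c + 16*r^2 + r*(10*c + 50) + 36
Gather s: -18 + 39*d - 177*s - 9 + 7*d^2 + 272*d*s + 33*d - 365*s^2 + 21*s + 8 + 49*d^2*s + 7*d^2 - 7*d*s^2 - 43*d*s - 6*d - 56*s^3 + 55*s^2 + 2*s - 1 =14*d^2 + 66*d - 56*s^3 + s^2*(-7*d - 310) + s*(49*d^2 + 229*d - 154) - 20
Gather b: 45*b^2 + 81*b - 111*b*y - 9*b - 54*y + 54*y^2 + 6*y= 45*b^2 + b*(72 - 111*y) + 54*y^2 - 48*y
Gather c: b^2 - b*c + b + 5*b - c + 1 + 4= b^2 + 6*b + c*(-b - 1) + 5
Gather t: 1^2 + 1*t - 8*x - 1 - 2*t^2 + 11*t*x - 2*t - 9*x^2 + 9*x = -2*t^2 + t*(11*x - 1) - 9*x^2 + x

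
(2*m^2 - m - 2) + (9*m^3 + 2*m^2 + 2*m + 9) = 9*m^3 + 4*m^2 + m + 7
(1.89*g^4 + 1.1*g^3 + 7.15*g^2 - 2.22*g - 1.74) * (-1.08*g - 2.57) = -2.0412*g^5 - 6.0453*g^4 - 10.549*g^3 - 15.9779*g^2 + 7.5846*g + 4.4718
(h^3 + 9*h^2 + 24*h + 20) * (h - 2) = h^4 + 7*h^3 + 6*h^2 - 28*h - 40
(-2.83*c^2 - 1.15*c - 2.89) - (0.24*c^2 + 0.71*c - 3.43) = -3.07*c^2 - 1.86*c + 0.54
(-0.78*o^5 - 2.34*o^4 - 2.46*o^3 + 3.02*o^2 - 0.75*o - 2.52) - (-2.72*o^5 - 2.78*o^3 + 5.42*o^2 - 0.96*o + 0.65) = 1.94*o^5 - 2.34*o^4 + 0.32*o^3 - 2.4*o^2 + 0.21*o - 3.17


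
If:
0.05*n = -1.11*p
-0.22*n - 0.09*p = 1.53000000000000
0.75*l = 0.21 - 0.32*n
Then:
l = 3.30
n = -7.09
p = 0.32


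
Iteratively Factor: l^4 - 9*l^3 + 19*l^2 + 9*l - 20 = (l - 1)*(l^3 - 8*l^2 + 11*l + 20) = (l - 4)*(l - 1)*(l^2 - 4*l - 5) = (l - 5)*(l - 4)*(l - 1)*(l + 1)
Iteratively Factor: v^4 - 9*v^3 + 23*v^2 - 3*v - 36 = (v - 4)*(v^3 - 5*v^2 + 3*v + 9) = (v - 4)*(v - 3)*(v^2 - 2*v - 3) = (v - 4)*(v - 3)*(v + 1)*(v - 3)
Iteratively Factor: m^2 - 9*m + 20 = (m - 4)*(m - 5)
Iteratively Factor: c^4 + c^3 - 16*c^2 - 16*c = (c - 4)*(c^3 + 5*c^2 + 4*c) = (c - 4)*(c + 1)*(c^2 + 4*c) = c*(c - 4)*(c + 1)*(c + 4)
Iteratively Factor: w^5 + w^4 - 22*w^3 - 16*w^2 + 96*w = (w + 4)*(w^4 - 3*w^3 - 10*w^2 + 24*w) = (w - 4)*(w + 4)*(w^3 + w^2 - 6*w) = (w - 4)*(w + 3)*(w + 4)*(w^2 - 2*w) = (w - 4)*(w - 2)*(w + 3)*(w + 4)*(w)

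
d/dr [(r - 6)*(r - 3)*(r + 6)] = 3*r^2 - 6*r - 36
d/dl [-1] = 0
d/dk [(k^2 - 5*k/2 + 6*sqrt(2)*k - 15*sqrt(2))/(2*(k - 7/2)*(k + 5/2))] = (-48*sqrt(2)*k^2 + 12*k^2 - 140*k + 240*sqrt(2)*k - 540*sqrt(2) + 175)/(16*k^4 - 32*k^3 - 264*k^2 + 280*k + 1225)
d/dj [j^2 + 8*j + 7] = 2*j + 8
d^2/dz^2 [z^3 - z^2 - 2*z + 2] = 6*z - 2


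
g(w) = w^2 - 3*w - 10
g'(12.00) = 21.00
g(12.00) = 98.00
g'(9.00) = 15.00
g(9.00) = 44.00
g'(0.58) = -1.84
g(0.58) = -11.40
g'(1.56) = 0.12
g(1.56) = -12.25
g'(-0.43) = -3.86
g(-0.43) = -8.53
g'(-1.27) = -5.54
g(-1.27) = -4.58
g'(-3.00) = -9.00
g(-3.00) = 8.00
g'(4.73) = 6.46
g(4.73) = -1.82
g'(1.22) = -0.56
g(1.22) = -12.17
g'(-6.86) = -16.72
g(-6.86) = 57.64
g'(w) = 2*w - 3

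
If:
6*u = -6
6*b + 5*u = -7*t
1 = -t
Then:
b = 2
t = -1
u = -1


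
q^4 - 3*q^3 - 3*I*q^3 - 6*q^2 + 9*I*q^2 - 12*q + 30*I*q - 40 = (q - 5)*(q + 2)*(q - 4*I)*(q + I)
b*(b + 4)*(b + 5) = b^3 + 9*b^2 + 20*b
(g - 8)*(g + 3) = g^2 - 5*g - 24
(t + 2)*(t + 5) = t^2 + 7*t + 10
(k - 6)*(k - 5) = k^2 - 11*k + 30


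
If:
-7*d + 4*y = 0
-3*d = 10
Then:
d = -10/3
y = -35/6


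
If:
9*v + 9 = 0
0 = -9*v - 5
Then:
No Solution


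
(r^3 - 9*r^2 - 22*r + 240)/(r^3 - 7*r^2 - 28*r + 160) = (r - 6)/(r - 4)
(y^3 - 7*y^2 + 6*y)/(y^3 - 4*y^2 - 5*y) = (-y^2 + 7*y - 6)/(-y^2 + 4*y + 5)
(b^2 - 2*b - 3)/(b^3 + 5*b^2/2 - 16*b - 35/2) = 2*(b - 3)/(2*b^2 + 3*b - 35)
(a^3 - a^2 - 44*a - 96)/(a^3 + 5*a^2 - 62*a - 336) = (a^2 + 7*a + 12)/(a^2 + 13*a + 42)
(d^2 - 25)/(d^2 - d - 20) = (d + 5)/(d + 4)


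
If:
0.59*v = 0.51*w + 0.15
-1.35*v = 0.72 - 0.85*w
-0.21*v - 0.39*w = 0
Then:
No Solution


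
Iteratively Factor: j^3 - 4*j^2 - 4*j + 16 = (j - 4)*(j^2 - 4) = (j - 4)*(j - 2)*(j + 2)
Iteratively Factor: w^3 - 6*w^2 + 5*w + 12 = (w - 4)*(w^2 - 2*w - 3) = (w - 4)*(w - 3)*(w + 1)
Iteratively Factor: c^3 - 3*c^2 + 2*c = (c - 1)*(c^2 - 2*c) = c*(c - 1)*(c - 2)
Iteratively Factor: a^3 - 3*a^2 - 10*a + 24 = (a - 2)*(a^2 - a - 12) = (a - 4)*(a - 2)*(a + 3)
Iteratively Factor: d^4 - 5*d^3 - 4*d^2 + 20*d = (d + 2)*(d^3 - 7*d^2 + 10*d) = (d - 2)*(d + 2)*(d^2 - 5*d) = d*(d - 2)*(d + 2)*(d - 5)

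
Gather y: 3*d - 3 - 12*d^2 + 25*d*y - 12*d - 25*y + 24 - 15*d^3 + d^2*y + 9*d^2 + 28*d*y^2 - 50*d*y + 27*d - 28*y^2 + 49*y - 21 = -15*d^3 - 3*d^2 + 18*d + y^2*(28*d - 28) + y*(d^2 - 25*d + 24)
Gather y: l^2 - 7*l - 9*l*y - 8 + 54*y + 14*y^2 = l^2 - 7*l + 14*y^2 + y*(54 - 9*l) - 8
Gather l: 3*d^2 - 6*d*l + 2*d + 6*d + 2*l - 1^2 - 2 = 3*d^2 + 8*d + l*(2 - 6*d) - 3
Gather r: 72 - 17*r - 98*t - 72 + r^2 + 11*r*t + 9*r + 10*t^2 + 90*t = r^2 + r*(11*t - 8) + 10*t^2 - 8*t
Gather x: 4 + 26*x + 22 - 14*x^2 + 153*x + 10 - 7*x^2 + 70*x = -21*x^2 + 249*x + 36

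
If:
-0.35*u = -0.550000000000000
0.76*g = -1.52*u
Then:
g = -3.14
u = 1.57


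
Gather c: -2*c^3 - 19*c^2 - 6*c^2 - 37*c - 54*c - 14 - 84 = -2*c^3 - 25*c^2 - 91*c - 98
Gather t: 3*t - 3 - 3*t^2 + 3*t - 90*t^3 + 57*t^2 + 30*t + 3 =-90*t^3 + 54*t^2 + 36*t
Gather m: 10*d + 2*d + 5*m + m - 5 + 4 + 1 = 12*d + 6*m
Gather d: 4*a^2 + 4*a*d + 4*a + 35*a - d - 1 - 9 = 4*a^2 + 39*a + d*(4*a - 1) - 10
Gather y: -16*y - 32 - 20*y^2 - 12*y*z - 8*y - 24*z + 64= -20*y^2 + y*(-12*z - 24) - 24*z + 32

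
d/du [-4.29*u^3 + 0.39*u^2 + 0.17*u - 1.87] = -12.87*u^2 + 0.78*u + 0.17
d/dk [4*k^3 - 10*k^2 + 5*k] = 12*k^2 - 20*k + 5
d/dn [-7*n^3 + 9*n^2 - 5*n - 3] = -21*n^2 + 18*n - 5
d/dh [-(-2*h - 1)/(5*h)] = -1/(5*h^2)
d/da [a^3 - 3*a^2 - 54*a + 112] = 3*a^2 - 6*a - 54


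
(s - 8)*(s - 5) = s^2 - 13*s + 40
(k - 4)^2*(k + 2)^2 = k^4 - 4*k^3 - 12*k^2 + 32*k + 64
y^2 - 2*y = y*(y - 2)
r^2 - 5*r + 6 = (r - 3)*(r - 2)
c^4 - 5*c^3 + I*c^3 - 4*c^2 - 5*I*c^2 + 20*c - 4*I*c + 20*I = (c - 5)*(c - 2)*(c + 2)*(c + I)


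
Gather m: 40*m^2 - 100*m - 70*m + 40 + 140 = 40*m^2 - 170*m + 180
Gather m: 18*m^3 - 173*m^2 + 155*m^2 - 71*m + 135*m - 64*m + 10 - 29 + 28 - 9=18*m^3 - 18*m^2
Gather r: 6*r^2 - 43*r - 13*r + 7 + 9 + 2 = 6*r^2 - 56*r + 18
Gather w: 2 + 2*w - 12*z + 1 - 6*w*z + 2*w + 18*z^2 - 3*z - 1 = w*(4 - 6*z) + 18*z^2 - 15*z + 2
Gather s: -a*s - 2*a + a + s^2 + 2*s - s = -a + s^2 + s*(1 - a)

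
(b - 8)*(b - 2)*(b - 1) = b^3 - 11*b^2 + 26*b - 16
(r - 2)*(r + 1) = r^2 - r - 2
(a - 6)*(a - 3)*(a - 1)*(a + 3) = a^4 - 7*a^3 - 3*a^2 + 63*a - 54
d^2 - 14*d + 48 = (d - 8)*(d - 6)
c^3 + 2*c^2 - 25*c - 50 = (c - 5)*(c + 2)*(c + 5)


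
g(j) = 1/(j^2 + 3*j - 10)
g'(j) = (-2*j - 3)/(j^2 + 3*j - 10)^2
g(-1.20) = -0.08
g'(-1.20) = -0.00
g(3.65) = 0.07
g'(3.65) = -0.05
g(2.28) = 0.49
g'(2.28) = -1.82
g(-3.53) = -0.12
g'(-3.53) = 0.06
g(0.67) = -0.13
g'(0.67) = -0.08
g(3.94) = 0.06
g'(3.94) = -0.04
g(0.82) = -0.15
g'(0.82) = -0.10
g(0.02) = -0.10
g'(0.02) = -0.03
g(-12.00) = 0.01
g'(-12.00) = 0.00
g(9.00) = 0.01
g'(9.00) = 0.00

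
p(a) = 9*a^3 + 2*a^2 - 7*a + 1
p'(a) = 27*a^2 + 4*a - 7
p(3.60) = 421.62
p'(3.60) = 357.32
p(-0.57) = 3.97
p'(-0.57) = -0.51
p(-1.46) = -12.53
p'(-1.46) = 44.71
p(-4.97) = -1019.68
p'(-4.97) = 640.04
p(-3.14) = -235.93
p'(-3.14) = 246.65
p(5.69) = 1683.90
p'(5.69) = 889.91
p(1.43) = 21.40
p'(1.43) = 53.93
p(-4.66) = -833.70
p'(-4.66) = 560.68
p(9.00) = 6661.00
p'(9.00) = 2216.00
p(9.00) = 6661.00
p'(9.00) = 2216.00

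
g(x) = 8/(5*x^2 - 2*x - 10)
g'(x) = 8*(2 - 10*x)/(5*x^2 - 2*x - 10)^2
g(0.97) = -1.11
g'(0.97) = -1.18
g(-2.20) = 0.43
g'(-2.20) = 0.55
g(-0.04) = -0.81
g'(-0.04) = 0.20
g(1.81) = 2.90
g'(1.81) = -16.90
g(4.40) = 0.10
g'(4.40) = -0.06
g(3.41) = 0.19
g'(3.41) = -0.15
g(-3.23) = 0.16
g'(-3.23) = 0.12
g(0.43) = -0.81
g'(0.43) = -0.19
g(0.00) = -0.80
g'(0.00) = 0.16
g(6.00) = 0.05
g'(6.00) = -0.02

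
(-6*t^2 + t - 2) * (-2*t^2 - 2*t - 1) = 12*t^4 + 10*t^3 + 8*t^2 + 3*t + 2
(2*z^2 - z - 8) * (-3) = -6*z^2 + 3*z + 24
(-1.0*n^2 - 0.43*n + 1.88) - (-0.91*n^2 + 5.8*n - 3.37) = -0.09*n^2 - 6.23*n + 5.25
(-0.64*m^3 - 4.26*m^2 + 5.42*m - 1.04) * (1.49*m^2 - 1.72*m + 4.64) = -0.9536*m^5 - 5.2466*m^4 + 12.4334*m^3 - 30.6384*m^2 + 26.9376*m - 4.8256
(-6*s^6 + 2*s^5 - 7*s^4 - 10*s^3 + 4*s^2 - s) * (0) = 0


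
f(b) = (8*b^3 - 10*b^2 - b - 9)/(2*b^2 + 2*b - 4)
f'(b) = (-4*b - 2)*(8*b^3 - 10*b^2 - b - 9)/(2*b^2 + 2*b - 4)^2 + (24*b^2 - 20*b - 1)/(2*b^2 + 2*b - 4)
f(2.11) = 2.14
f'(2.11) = 4.53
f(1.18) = -9.57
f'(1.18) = 63.90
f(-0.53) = 2.77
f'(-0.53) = -3.71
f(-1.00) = 6.50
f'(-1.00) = -14.00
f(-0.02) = 2.22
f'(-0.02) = 1.20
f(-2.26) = -88.58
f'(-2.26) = -269.48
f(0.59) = 5.38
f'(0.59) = 13.14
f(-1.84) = 99.97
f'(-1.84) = -718.41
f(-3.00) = -39.00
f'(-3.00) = -14.38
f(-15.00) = -70.30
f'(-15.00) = 3.90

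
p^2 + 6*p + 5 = (p + 1)*(p + 5)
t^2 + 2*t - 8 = (t - 2)*(t + 4)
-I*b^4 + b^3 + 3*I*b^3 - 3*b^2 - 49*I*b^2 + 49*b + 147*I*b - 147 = (b - 3)*(b - 7*I)*(b + 7*I)*(-I*b + 1)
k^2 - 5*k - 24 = (k - 8)*(k + 3)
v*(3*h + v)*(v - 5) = 3*h*v^2 - 15*h*v + v^3 - 5*v^2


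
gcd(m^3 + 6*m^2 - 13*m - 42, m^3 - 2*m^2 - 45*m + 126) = m^2 + 4*m - 21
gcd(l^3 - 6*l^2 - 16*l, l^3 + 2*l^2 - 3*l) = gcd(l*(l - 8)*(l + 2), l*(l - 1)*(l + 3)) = l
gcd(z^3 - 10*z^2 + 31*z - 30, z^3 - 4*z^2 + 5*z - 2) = z - 2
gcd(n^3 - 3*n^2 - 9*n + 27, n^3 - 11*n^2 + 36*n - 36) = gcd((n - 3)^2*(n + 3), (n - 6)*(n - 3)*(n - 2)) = n - 3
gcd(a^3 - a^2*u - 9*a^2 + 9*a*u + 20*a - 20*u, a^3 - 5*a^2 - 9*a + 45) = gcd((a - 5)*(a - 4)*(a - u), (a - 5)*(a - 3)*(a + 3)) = a - 5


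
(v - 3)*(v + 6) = v^2 + 3*v - 18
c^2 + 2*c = c*(c + 2)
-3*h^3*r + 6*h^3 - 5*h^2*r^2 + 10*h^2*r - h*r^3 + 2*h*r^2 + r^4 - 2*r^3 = (-3*h + r)*(h + r)^2*(r - 2)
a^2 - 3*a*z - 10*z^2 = (a - 5*z)*(a + 2*z)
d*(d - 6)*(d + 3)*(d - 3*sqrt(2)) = d^4 - 3*sqrt(2)*d^3 - 3*d^3 - 18*d^2 + 9*sqrt(2)*d^2 + 54*sqrt(2)*d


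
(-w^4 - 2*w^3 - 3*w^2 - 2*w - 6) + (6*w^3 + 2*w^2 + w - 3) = -w^4 + 4*w^3 - w^2 - w - 9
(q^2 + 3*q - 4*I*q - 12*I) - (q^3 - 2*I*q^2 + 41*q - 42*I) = -q^3 + q^2 + 2*I*q^2 - 38*q - 4*I*q + 30*I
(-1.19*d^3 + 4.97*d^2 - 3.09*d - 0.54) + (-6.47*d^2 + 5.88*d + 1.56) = -1.19*d^3 - 1.5*d^2 + 2.79*d + 1.02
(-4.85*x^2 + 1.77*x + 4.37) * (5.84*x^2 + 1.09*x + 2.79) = -28.324*x^4 + 5.0503*x^3 + 13.9186*x^2 + 9.7016*x + 12.1923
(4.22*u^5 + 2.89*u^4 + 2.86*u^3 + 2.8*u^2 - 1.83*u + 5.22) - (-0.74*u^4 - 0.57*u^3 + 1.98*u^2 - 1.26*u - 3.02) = 4.22*u^5 + 3.63*u^4 + 3.43*u^3 + 0.82*u^2 - 0.57*u + 8.24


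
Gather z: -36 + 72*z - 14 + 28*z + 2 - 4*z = 96*z - 48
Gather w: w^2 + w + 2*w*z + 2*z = w^2 + w*(2*z + 1) + 2*z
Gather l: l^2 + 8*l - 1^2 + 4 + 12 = l^2 + 8*l + 15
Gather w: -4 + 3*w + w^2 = w^2 + 3*w - 4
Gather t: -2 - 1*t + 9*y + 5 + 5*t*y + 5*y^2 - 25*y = t*(5*y - 1) + 5*y^2 - 16*y + 3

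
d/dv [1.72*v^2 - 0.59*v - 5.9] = 3.44*v - 0.59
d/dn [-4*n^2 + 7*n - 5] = 7 - 8*n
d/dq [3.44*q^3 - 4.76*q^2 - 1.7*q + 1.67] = 10.32*q^2 - 9.52*q - 1.7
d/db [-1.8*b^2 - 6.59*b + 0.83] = -3.6*b - 6.59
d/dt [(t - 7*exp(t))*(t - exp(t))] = -8*t*exp(t) + 2*t + 14*exp(2*t) - 8*exp(t)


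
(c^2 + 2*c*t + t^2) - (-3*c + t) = c^2 + 2*c*t + 3*c + t^2 - t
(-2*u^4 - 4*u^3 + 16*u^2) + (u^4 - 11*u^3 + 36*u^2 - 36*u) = -u^4 - 15*u^3 + 52*u^2 - 36*u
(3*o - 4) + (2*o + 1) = 5*o - 3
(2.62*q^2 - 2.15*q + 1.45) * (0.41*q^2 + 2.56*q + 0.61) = 1.0742*q^4 + 5.8257*q^3 - 3.3113*q^2 + 2.4005*q + 0.8845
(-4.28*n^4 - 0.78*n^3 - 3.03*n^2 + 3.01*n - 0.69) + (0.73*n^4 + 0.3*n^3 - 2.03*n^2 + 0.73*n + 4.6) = -3.55*n^4 - 0.48*n^3 - 5.06*n^2 + 3.74*n + 3.91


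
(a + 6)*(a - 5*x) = a^2 - 5*a*x + 6*a - 30*x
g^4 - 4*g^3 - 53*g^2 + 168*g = g*(g - 8)*(g - 3)*(g + 7)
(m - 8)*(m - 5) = m^2 - 13*m + 40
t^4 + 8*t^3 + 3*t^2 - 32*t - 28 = (t - 2)*(t + 1)*(t + 2)*(t + 7)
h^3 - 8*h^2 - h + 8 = (h - 8)*(h - 1)*(h + 1)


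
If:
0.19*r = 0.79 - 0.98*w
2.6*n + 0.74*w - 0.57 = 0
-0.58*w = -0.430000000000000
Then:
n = 0.01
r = 0.33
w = 0.74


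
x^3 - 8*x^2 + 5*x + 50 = (x - 5)^2*(x + 2)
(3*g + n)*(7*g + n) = 21*g^2 + 10*g*n + n^2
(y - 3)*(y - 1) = y^2 - 4*y + 3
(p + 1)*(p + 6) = p^2 + 7*p + 6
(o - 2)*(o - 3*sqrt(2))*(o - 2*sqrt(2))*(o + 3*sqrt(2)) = o^4 - 2*sqrt(2)*o^3 - 2*o^3 - 18*o^2 + 4*sqrt(2)*o^2 + 36*o + 36*sqrt(2)*o - 72*sqrt(2)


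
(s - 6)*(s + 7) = s^2 + s - 42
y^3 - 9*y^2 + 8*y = y*(y - 8)*(y - 1)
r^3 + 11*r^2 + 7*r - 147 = (r - 3)*(r + 7)^2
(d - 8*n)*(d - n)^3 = d^4 - 11*d^3*n + 27*d^2*n^2 - 25*d*n^3 + 8*n^4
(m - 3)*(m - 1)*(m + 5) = m^3 + m^2 - 17*m + 15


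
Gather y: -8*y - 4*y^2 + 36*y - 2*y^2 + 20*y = -6*y^2 + 48*y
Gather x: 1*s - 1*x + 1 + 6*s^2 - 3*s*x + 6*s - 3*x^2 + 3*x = 6*s^2 + 7*s - 3*x^2 + x*(2 - 3*s) + 1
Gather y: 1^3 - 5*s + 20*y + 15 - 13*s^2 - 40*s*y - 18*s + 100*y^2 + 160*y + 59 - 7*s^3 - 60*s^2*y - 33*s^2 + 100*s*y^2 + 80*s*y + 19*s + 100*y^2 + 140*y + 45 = -7*s^3 - 46*s^2 - 4*s + y^2*(100*s + 200) + y*(-60*s^2 + 40*s + 320) + 120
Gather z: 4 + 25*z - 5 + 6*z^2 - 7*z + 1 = 6*z^2 + 18*z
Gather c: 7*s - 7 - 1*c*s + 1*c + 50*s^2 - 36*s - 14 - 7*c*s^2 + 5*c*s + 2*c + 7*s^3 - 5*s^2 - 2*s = c*(-7*s^2 + 4*s + 3) + 7*s^3 + 45*s^2 - 31*s - 21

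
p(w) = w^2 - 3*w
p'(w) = 2*w - 3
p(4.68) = 7.86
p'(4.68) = 6.36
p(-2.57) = 14.31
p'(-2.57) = -8.14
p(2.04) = -1.96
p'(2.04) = 1.08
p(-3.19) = 19.75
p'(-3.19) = -9.38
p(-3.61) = 23.86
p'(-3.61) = -10.22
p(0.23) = -0.64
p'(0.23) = -2.54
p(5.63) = 14.81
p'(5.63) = 8.26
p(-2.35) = 12.57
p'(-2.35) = -7.70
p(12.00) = 108.00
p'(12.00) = 21.00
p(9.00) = 54.00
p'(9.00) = 15.00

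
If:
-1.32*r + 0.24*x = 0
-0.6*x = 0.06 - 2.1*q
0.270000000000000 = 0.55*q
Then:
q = 0.49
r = 0.29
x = 1.62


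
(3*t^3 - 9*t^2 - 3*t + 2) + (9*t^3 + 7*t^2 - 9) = 12*t^3 - 2*t^2 - 3*t - 7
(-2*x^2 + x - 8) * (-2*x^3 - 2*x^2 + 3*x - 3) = 4*x^5 + 2*x^4 + 8*x^3 + 25*x^2 - 27*x + 24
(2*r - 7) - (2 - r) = 3*r - 9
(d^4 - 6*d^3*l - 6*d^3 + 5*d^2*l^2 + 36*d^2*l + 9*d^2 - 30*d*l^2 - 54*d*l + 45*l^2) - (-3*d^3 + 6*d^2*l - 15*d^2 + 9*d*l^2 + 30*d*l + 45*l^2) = d^4 - 6*d^3*l - 3*d^3 + 5*d^2*l^2 + 30*d^2*l + 24*d^2 - 39*d*l^2 - 84*d*l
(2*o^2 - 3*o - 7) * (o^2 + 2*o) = 2*o^4 + o^3 - 13*o^2 - 14*o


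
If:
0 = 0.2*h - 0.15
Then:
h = 0.75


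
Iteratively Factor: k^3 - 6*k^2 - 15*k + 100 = (k - 5)*(k^2 - k - 20) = (k - 5)*(k + 4)*(k - 5)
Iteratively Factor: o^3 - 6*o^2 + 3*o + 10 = (o - 2)*(o^2 - 4*o - 5) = (o - 5)*(o - 2)*(o + 1)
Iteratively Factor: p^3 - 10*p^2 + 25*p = (p - 5)*(p^2 - 5*p) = p*(p - 5)*(p - 5)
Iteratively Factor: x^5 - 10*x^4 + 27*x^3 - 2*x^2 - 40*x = (x + 1)*(x^4 - 11*x^3 + 38*x^2 - 40*x) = (x - 2)*(x + 1)*(x^3 - 9*x^2 + 20*x) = (x - 4)*(x - 2)*(x + 1)*(x^2 - 5*x) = (x - 5)*(x - 4)*(x - 2)*(x + 1)*(x)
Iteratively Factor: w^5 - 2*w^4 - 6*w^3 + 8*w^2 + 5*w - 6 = (w - 3)*(w^4 + w^3 - 3*w^2 - w + 2) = (w - 3)*(w - 1)*(w^3 + 2*w^2 - w - 2) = (w - 3)*(w - 1)*(w + 1)*(w^2 + w - 2) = (w - 3)*(w - 1)*(w + 1)*(w + 2)*(w - 1)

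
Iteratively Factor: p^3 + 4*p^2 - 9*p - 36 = (p + 3)*(p^2 + p - 12) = (p - 3)*(p + 3)*(p + 4)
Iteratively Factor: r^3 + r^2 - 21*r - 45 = (r + 3)*(r^2 - 2*r - 15) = (r + 3)^2*(r - 5)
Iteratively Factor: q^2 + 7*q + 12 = (q + 3)*(q + 4)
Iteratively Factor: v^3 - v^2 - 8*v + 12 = (v - 2)*(v^2 + v - 6) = (v - 2)*(v + 3)*(v - 2)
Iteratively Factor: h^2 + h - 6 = (h + 3)*(h - 2)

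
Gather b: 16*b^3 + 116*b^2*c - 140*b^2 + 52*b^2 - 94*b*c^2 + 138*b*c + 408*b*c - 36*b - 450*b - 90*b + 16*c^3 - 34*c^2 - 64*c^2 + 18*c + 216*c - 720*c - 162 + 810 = 16*b^3 + b^2*(116*c - 88) + b*(-94*c^2 + 546*c - 576) + 16*c^3 - 98*c^2 - 486*c + 648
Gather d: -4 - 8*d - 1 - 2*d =-10*d - 5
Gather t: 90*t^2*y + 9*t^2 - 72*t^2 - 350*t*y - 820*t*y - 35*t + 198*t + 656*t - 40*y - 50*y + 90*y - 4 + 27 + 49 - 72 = t^2*(90*y - 63) + t*(819 - 1170*y)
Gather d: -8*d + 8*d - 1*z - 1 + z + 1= 0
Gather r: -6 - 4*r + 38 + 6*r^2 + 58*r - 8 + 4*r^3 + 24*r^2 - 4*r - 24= 4*r^3 + 30*r^2 + 50*r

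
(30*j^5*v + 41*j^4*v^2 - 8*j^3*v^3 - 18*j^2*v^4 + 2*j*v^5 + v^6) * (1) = 30*j^5*v + 41*j^4*v^2 - 8*j^3*v^3 - 18*j^2*v^4 + 2*j*v^5 + v^6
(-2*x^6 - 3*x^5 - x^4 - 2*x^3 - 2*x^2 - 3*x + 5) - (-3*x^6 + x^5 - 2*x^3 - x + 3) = x^6 - 4*x^5 - x^4 - 2*x^2 - 2*x + 2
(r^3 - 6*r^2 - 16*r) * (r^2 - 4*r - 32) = r^5 - 10*r^4 - 24*r^3 + 256*r^2 + 512*r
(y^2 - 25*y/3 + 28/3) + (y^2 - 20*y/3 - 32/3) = 2*y^2 - 15*y - 4/3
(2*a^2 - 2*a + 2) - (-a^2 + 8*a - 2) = 3*a^2 - 10*a + 4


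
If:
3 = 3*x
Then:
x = 1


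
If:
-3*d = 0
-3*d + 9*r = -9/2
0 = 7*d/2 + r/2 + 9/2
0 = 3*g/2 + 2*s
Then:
No Solution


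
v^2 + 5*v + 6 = (v + 2)*(v + 3)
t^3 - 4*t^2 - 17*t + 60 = (t - 5)*(t - 3)*(t + 4)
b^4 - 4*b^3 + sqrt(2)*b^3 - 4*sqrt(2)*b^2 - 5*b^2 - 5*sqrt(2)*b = b*(b - 5)*(b + 1)*(b + sqrt(2))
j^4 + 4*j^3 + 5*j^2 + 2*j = j*(j + 1)^2*(j + 2)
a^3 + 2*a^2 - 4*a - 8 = (a - 2)*(a + 2)^2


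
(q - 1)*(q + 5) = q^2 + 4*q - 5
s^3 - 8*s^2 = s^2*(s - 8)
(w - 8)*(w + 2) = w^2 - 6*w - 16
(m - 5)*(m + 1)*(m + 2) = m^3 - 2*m^2 - 13*m - 10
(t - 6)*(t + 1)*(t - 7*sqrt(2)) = t^3 - 7*sqrt(2)*t^2 - 5*t^2 - 6*t + 35*sqrt(2)*t + 42*sqrt(2)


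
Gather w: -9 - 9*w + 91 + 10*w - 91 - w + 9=0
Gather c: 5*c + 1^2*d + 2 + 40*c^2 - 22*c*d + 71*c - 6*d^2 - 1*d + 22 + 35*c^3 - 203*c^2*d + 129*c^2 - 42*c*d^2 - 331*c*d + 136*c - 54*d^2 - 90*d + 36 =35*c^3 + c^2*(169 - 203*d) + c*(-42*d^2 - 353*d + 212) - 60*d^2 - 90*d + 60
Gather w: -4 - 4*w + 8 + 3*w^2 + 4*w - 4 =3*w^2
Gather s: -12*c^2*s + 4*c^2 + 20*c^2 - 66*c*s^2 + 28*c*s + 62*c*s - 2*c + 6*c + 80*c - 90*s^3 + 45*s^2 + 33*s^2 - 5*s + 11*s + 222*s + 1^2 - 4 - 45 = 24*c^2 + 84*c - 90*s^3 + s^2*(78 - 66*c) + s*(-12*c^2 + 90*c + 228) - 48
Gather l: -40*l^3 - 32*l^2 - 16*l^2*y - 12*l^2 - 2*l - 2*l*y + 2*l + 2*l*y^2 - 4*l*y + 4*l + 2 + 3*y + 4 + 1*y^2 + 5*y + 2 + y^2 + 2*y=-40*l^3 + l^2*(-16*y - 44) + l*(2*y^2 - 6*y + 4) + 2*y^2 + 10*y + 8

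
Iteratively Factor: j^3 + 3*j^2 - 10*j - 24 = (j + 4)*(j^2 - j - 6) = (j - 3)*(j + 4)*(j + 2)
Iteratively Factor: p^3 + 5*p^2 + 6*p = (p + 3)*(p^2 + 2*p) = p*(p + 3)*(p + 2)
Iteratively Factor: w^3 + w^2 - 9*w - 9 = (w - 3)*(w^2 + 4*w + 3) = (w - 3)*(w + 1)*(w + 3)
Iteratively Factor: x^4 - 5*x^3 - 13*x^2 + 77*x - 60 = (x - 5)*(x^3 - 13*x + 12) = (x - 5)*(x - 1)*(x^2 + x - 12) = (x - 5)*(x - 1)*(x + 4)*(x - 3)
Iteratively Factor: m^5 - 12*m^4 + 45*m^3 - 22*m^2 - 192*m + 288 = (m - 3)*(m^4 - 9*m^3 + 18*m^2 + 32*m - 96) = (m - 4)*(m - 3)*(m^3 - 5*m^2 - 2*m + 24) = (m - 4)*(m - 3)*(m + 2)*(m^2 - 7*m + 12) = (m - 4)*(m - 3)^2*(m + 2)*(m - 4)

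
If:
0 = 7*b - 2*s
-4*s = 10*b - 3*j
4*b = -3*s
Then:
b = 0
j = 0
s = 0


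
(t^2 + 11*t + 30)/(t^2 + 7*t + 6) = (t + 5)/(t + 1)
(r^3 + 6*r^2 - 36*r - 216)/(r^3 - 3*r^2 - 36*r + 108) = (r + 6)/(r - 3)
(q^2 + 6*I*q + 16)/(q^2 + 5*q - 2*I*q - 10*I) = (q + 8*I)/(q + 5)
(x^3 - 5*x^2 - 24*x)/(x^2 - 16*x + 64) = x*(x + 3)/(x - 8)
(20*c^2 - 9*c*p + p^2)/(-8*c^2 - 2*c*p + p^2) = (-5*c + p)/(2*c + p)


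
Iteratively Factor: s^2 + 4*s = (s)*(s + 4)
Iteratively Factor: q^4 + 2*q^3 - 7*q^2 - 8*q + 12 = (q + 3)*(q^3 - q^2 - 4*q + 4) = (q + 2)*(q + 3)*(q^2 - 3*q + 2) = (q - 2)*(q + 2)*(q + 3)*(q - 1)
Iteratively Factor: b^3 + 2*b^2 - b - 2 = (b + 1)*(b^2 + b - 2) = (b - 1)*(b + 1)*(b + 2)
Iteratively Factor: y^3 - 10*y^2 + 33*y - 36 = (y - 4)*(y^2 - 6*y + 9) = (y - 4)*(y - 3)*(y - 3)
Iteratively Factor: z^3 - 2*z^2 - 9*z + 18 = (z + 3)*(z^2 - 5*z + 6) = (z - 2)*(z + 3)*(z - 3)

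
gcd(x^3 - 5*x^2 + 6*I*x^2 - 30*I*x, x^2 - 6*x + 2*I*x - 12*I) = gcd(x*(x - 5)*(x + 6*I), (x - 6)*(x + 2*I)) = 1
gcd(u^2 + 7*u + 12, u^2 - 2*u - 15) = u + 3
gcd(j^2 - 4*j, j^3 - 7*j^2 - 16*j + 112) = j - 4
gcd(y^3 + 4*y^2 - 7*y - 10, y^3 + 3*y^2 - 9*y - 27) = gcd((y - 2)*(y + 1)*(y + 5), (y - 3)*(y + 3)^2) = 1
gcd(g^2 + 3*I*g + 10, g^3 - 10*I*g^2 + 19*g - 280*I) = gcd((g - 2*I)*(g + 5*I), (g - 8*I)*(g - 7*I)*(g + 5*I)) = g + 5*I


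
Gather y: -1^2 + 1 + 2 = 2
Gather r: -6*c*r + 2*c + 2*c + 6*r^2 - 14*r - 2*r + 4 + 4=4*c + 6*r^2 + r*(-6*c - 16) + 8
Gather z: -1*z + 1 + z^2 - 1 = z^2 - z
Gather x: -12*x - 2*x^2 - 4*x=-2*x^2 - 16*x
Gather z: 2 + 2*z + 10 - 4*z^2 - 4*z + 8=-4*z^2 - 2*z + 20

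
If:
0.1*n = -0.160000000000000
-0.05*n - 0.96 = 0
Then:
No Solution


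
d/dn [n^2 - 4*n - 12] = 2*n - 4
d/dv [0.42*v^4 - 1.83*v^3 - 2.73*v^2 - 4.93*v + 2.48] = 1.68*v^3 - 5.49*v^2 - 5.46*v - 4.93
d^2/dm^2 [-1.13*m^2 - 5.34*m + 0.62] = -2.26000000000000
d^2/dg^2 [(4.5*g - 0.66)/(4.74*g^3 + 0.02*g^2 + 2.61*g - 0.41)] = (606.6252*g^5 - 175.383792*g^4 - 112.340088*g^3 + 55.951272*g^2 - 7.68117600000001*g + 0.628104)/(106.496424*g^9 + 1.348056*g^8 + 175.926996*g^7 - 26.150572*g^6 + 96.637986*g^5 - 30.02541*g^4 + 20.041551*g^3 - 8.368797*g^2 + 1.316223*g - 0.068921)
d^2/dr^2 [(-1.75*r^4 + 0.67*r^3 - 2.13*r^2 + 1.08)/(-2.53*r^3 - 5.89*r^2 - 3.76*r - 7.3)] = (-1.13686837721616e-13*r^7 + 135.363662*r^6 + 76.8541559999999*r^5 + 543.874812*r^4 - 95.3750239999998*r^3 + 172.799628*r^2 - 238.055352*r + 289.351704)/(16.194277*r^9 + 113.103903*r^8 + 335.515191*r^7 + 680.698531*r^6 + 1151.325732*r^5 + 1426.229022*r^4 + 1427.640796*r^3 + 1251.24774*r^2 + 601.1112*r + 389.017)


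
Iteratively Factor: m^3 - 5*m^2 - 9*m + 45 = (m - 3)*(m^2 - 2*m - 15) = (m - 3)*(m + 3)*(m - 5)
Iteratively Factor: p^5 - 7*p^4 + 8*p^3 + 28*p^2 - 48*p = (p - 3)*(p^4 - 4*p^3 - 4*p^2 + 16*p) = (p - 4)*(p - 3)*(p^3 - 4*p) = (p - 4)*(p - 3)*(p + 2)*(p^2 - 2*p) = (p - 4)*(p - 3)*(p - 2)*(p + 2)*(p)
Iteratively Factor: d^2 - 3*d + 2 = (d - 1)*(d - 2)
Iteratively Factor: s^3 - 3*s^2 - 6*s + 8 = (s - 1)*(s^2 - 2*s - 8) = (s - 4)*(s - 1)*(s + 2)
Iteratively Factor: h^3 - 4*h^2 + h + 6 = (h - 3)*(h^2 - h - 2) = (h - 3)*(h - 2)*(h + 1)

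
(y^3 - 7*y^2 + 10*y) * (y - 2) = y^4 - 9*y^3 + 24*y^2 - 20*y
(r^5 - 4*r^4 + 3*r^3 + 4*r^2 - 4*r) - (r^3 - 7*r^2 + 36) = r^5 - 4*r^4 + 2*r^3 + 11*r^2 - 4*r - 36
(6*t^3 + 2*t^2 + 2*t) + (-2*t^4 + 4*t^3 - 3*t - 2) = -2*t^4 + 10*t^3 + 2*t^2 - t - 2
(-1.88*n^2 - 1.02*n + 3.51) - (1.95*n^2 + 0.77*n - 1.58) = -3.83*n^2 - 1.79*n + 5.09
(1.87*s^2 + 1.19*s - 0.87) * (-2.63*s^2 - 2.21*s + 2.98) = -4.9181*s^4 - 7.2624*s^3 + 5.2308*s^2 + 5.4689*s - 2.5926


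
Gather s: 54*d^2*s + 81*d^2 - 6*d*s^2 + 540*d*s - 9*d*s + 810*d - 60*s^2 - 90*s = 81*d^2 + 810*d + s^2*(-6*d - 60) + s*(54*d^2 + 531*d - 90)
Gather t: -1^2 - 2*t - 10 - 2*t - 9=-4*t - 20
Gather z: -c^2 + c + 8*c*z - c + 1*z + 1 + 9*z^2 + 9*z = -c^2 + 9*z^2 + z*(8*c + 10) + 1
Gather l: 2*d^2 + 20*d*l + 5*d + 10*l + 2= 2*d^2 + 5*d + l*(20*d + 10) + 2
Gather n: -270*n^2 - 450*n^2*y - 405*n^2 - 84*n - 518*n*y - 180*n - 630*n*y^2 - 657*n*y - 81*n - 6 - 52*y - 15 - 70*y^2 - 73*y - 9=n^2*(-450*y - 675) + n*(-630*y^2 - 1175*y - 345) - 70*y^2 - 125*y - 30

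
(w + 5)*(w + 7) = w^2 + 12*w + 35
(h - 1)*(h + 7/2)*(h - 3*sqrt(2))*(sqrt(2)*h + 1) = sqrt(2)*h^4 - 5*h^3 + 5*sqrt(2)*h^3/2 - 25*h^2/2 - 13*sqrt(2)*h^2/2 - 15*sqrt(2)*h/2 + 35*h/2 + 21*sqrt(2)/2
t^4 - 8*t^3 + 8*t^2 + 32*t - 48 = (t - 6)*(t - 2)^2*(t + 2)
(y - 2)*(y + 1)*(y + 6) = y^3 + 5*y^2 - 8*y - 12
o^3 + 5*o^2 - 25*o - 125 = (o - 5)*(o + 5)^2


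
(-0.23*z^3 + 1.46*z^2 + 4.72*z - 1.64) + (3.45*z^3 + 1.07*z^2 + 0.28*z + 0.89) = 3.22*z^3 + 2.53*z^2 + 5.0*z - 0.75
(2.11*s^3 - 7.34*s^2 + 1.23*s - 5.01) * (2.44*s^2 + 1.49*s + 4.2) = 5.1484*s^5 - 14.7657*s^4 + 0.926599999999999*s^3 - 41.2197*s^2 - 2.2989*s - 21.042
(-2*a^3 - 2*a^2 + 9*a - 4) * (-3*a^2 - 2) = 6*a^5 + 6*a^4 - 23*a^3 + 16*a^2 - 18*a + 8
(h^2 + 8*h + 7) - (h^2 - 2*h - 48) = 10*h + 55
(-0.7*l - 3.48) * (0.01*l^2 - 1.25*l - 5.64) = -0.007*l^3 + 0.8402*l^2 + 8.298*l + 19.6272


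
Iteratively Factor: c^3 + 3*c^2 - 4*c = (c)*(c^2 + 3*c - 4) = c*(c + 4)*(c - 1)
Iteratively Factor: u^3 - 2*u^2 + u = (u - 1)*(u^2 - u) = (u - 1)^2*(u)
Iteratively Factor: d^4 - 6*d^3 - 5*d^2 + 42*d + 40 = (d + 2)*(d^3 - 8*d^2 + 11*d + 20) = (d - 5)*(d + 2)*(d^2 - 3*d - 4) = (d - 5)*(d + 1)*(d + 2)*(d - 4)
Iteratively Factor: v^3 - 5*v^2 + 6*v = (v - 3)*(v^2 - 2*v) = (v - 3)*(v - 2)*(v)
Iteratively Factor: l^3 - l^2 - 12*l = (l + 3)*(l^2 - 4*l) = (l - 4)*(l + 3)*(l)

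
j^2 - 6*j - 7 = (j - 7)*(j + 1)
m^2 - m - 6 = (m - 3)*(m + 2)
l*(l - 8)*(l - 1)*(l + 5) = l^4 - 4*l^3 - 37*l^2 + 40*l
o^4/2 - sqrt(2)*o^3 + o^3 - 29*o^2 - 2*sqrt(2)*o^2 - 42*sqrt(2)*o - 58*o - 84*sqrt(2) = (o/2 + sqrt(2))*(o + 2)*(o - 7*sqrt(2))*(o + 3*sqrt(2))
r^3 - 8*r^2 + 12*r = r*(r - 6)*(r - 2)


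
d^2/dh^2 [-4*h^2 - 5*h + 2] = -8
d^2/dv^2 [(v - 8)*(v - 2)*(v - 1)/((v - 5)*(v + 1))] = 6*(v^3 - 51*v^2 + 219*v - 377)/(v^6 - 12*v^5 + 33*v^4 + 56*v^3 - 165*v^2 - 300*v - 125)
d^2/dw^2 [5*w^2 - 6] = 10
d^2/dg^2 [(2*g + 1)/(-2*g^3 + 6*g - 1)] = 12*(-6*(2*g + 1)*(g^2 - 1)^2 + (2*g^2 + g*(2*g + 1) - 2)*(2*g^3 - 6*g + 1))/(2*g^3 - 6*g + 1)^3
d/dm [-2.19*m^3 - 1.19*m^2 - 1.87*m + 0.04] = -6.57*m^2 - 2.38*m - 1.87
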